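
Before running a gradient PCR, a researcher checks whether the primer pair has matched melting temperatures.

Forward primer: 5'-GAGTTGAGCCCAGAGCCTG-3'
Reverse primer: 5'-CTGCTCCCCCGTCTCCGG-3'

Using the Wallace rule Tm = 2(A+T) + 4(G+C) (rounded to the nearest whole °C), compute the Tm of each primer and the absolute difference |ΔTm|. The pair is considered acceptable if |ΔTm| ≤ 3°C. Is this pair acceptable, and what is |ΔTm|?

Forward: A=4 T=3 G=7 C=5 → Tm = 2·7 + 4·12 = 62°C.
Reverse: A=0 T=4 G=4 C=10 → Tm = 2·4 + 4·14 = 64°C.
|ΔTm| = |62 − 64| = 2°C, ≤ 3°C.

|ΔTm| = 2°C; the pair is acceptable.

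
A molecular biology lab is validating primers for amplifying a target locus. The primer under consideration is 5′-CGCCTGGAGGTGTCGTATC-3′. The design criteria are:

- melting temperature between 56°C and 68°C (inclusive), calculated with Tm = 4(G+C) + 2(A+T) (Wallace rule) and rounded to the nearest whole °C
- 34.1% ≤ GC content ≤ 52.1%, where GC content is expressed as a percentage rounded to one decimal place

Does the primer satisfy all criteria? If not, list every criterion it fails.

Fails: GC content.

Base counts: A=2, T=5, G=7, C=5 (length 19).
Tm: Tm = 2·7 + 4·12 = 62°C ✓
GC content: GC 12/19 = 63.2%, outside 34.1–52.1% ✗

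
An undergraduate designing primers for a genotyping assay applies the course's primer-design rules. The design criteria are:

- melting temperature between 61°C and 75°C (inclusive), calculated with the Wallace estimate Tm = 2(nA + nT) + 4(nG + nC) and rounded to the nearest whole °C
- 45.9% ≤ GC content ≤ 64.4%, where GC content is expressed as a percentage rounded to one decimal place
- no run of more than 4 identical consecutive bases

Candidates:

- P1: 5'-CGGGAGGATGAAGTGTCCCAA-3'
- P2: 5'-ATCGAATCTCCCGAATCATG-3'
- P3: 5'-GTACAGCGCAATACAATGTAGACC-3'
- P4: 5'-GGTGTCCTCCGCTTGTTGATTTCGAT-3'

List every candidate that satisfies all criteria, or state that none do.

P1 (21 nt, A=6 T=3 G=8 C=4): Tm = 2·9 + 4·12 = 66°C ✓; GC 12/21 = 57.1% ✓; longest run = 3 ✓ — passes.
P2 (20 nt, A=6 T=5 G=3 C=6): Tm = 2·11 + 4·9 = 58°C, outside 61–75°C ✗; GC 9/20 = 45.0%, outside 45.9–64.4% ✗; longest run = 3 ✓ — fails.
P3 (24 nt, A=9 T=4 G=5 C=6): Tm = 2·13 + 4·11 = 70°C ✓; GC 11/24 = 45.8%, outside 45.9–64.4% ✗; longest run = 2 ✓ — fails.
P4 (26 nt, A=2 T=11 G=7 C=6): Tm = 2·13 + 4·13 = 78°C, outside 61–75°C ✗; GC 13/26 = 50.0% ✓; longest run = 3 ✓ — fails.

P1 only.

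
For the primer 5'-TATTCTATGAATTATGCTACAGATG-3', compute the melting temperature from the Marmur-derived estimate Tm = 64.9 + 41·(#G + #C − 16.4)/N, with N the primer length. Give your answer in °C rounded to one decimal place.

49.5°C

Base counts: A=8, T=10, G=4, C=3; G+C = 7, N = 25.
Tm = 64.9 + 41·(7 − 16.4)/25 = 64.9 + -385.40/25 = 49.5°C.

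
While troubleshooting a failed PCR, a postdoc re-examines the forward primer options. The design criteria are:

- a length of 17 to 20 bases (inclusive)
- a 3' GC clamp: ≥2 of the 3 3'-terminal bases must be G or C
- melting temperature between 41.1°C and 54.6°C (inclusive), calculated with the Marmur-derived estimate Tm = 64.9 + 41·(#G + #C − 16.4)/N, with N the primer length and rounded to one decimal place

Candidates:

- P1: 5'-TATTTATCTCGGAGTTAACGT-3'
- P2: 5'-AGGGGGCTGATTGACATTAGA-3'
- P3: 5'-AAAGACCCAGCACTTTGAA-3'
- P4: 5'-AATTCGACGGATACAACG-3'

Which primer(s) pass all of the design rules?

P1 (21 nt, A=5 T=9 G=4 C=3): length 21, outside 17–20 ✗; 3' end CGT has 2 G/C ✓; Tm = 64.9 + 41·(7 − 16.4)/21 = 46.5°C ✓ — fails.
P2 (21 nt, A=6 T=5 G=8 C=2): length 21, outside 17–20 ✗; 3' end AGA has 1 G/C, need ≥2 ✗; Tm = 64.9 + 41·(10 − 16.4)/21 = 52.4°C ✓ — fails.
P3 (19 nt, A=8 T=3 G=3 C=5): length 19 ✓; 3' end GAA has 1 G/C, need ≥2 ✗; Tm = 64.9 + 41·(8 − 16.4)/19 = 46.8°C ✓ — fails.
P4 (18 nt, A=7 T=3 G=4 C=4): length 18 ✓; 3' end ACG has 2 G/C ✓; Tm = 64.9 + 41·(8 − 16.4)/18 = 45.8°C ✓ — passes.

P4 only.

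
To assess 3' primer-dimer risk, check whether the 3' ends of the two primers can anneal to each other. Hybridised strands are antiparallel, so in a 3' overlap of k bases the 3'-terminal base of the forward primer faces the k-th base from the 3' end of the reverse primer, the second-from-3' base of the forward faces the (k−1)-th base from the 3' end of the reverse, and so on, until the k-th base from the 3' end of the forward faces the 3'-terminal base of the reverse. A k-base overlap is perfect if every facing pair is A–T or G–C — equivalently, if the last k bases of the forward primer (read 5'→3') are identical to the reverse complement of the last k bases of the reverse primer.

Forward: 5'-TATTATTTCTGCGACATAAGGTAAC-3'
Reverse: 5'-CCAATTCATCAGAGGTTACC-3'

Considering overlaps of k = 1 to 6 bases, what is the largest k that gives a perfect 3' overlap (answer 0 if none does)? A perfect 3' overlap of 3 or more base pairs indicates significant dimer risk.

Longest perfect overlap: 6 complementary base pairs; significant dimer risk (threshold 3).

Last 6 bases (5'→3') — forward …GGTAAC, reverse …GTTACC.
Reverse complement of the reverse primer's last 6 bases: GGTAAC; its first k bases are the reverse complement of the reverse primer's last k bases, so a perfect k-base overlap needs the forward primer's last k bases to equal them.
Comparing (forward last k vs required): k=1: C vs G ✗; k=2: AC vs GG ✗; k=3: AAC vs GGT ✗; k=4: TAAC vs GGTA ✗; k=5: GTAAC vs GGTAA ✗; k=6: GGTAAC vs GGTAAC ✓.
Only k = 6 is perfect, so the longest perfect 3' overlap is 6.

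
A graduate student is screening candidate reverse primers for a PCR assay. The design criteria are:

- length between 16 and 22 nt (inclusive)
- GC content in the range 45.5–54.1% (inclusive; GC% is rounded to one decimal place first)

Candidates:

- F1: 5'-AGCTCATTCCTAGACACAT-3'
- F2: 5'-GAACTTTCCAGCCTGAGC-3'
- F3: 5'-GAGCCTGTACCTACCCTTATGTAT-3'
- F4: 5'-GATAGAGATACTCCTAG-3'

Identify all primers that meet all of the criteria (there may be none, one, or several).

None of the candidates satisfy all criteria.

F1 (19 nt, A=6 T=5 G=2 C=6): length 19 ✓; GC 8/19 = 42.1%, outside 45.5–54.1% ✗ — fails.
F2 (18 nt, A=4 T=4 G=4 C=6): length 18 ✓; GC 10/18 = 55.6%, outside 45.5–54.1% ✗ — fails.
F3 (24 nt, A=5 T=8 G=4 C=7): length 24, outside 16–22 ✗; GC 11/24 = 45.8% ✓ — fails.
F4 (17 nt, A=6 T=4 G=4 C=3): length 17 ✓; GC 7/17 = 41.2%, outside 45.5–54.1% ✗ — fails.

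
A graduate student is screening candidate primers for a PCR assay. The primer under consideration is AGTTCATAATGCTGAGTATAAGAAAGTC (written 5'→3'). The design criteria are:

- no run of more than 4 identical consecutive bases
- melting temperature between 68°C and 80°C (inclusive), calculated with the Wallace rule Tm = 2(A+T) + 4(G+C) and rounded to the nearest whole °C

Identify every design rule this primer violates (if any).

Meets all criteria.

Base counts: A=11, T=8, G=6, C=3 (length 28).
homopolymer run: longest run = 3 ✓
Tm: Tm = 2·19 + 4·9 = 74°C ✓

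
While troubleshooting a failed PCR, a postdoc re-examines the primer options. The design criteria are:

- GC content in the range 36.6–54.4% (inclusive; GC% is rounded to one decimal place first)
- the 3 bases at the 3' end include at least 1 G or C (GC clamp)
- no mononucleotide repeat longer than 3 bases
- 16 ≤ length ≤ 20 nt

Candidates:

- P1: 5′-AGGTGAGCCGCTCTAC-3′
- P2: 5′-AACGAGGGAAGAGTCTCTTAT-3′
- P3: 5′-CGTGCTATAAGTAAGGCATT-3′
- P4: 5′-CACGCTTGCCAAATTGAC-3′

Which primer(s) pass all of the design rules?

P4 only.

P1 (16 nt, A=3 T=3 G=5 C=5): GC 10/16 = 62.5%, outside 36.6–54.4% ✗; 3' end TAC has 1 G/C ✓; longest run = 2 ✓; length 16 ✓ — fails.
P2 (21 nt, A=7 T=5 G=6 C=3): GC 9/21 = 42.9% ✓; 3' end TAT has 0 G/C, need ≥1 ✗; longest run = 3 ✓; length 21, outside 16–20 ✗ — fails.
P3 (20 nt, A=6 T=6 G=5 C=3): GC 8/20 = 40.0% ✓; 3' end ATT has 0 G/C, need ≥1 ✗; longest run = 2 ✓; length 20 ✓ — fails.
P4 (18 nt, A=5 T=4 G=3 C=6): GC 9/18 = 50.0% ✓; 3' end GAC has 2 G/C ✓; longest run = 3 ✓; length 18 ✓ — passes.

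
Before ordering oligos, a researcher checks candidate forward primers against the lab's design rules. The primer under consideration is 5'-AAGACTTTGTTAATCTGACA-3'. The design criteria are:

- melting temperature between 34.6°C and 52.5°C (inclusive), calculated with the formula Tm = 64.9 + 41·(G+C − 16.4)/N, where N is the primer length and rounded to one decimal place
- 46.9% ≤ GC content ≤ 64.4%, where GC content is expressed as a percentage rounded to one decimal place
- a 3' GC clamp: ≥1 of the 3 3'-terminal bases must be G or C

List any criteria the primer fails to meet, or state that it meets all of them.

Fails: GC content.

Base counts: A=7, T=7, G=3, C=3 (length 20).
Tm: Tm = 64.9 + 41·(6 − 16.4)/20 = 43.6°C ✓
GC content: GC 6/20 = 30.0%, outside 46.9–64.4% ✗
GC clamp: 3' end ACA has 1 G/C ✓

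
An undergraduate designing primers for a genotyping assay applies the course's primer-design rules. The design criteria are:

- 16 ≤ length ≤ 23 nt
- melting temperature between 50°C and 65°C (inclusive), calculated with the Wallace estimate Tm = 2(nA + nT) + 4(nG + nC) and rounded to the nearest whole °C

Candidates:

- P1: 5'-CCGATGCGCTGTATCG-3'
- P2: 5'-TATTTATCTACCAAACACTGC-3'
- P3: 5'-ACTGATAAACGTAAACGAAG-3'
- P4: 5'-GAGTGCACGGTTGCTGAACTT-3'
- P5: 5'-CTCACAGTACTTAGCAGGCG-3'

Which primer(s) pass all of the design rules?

P1, P2, P3, P4 and P5.

P1 (16 nt, A=2 T=4 G=5 C=5): length 16 ✓; Tm = 2·6 + 4·10 = 52°C ✓ — passes.
P2 (21 nt, A=7 T=7 G=1 C=6): length 21 ✓; Tm = 2·14 + 4·7 = 56°C ✓ — passes.
P3 (20 nt, A=10 T=3 G=4 C=3): length 20 ✓; Tm = 2·13 + 4·7 = 54°C ✓ — passes.
P4 (21 nt, A=4 T=6 G=7 C=4): length 21 ✓; Tm = 2·10 + 4·11 = 64°C ✓ — passes.
P5 (20 nt, A=5 T=4 G=5 C=6): length 20 ✓; Tm = 2·9 + 4·11 = 62°C ✓ — passes.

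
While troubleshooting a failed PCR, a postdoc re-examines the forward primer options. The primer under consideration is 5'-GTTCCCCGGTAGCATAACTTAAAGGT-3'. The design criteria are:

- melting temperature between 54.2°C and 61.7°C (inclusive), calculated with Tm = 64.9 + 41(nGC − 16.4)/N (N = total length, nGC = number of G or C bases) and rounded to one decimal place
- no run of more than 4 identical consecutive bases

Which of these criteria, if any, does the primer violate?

Meets all criteria.

Base counts: A=7, T=7, G=6, C=6 (length 26).
Tm: Tm = 64.9 + 41·(12 − 16.4)/26 = 58.0°C ✓
homopolymer run: longest run = 4 ✓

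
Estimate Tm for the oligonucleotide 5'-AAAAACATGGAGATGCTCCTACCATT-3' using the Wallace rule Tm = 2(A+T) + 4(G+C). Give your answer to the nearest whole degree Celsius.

72°C

Base counts: A=10, T=6, G=4, C=6 (length 26).
Tm = 2·(10+6) + 4·(4+6) = 2·16 + 4·10 = 32 + 40 = 72°C.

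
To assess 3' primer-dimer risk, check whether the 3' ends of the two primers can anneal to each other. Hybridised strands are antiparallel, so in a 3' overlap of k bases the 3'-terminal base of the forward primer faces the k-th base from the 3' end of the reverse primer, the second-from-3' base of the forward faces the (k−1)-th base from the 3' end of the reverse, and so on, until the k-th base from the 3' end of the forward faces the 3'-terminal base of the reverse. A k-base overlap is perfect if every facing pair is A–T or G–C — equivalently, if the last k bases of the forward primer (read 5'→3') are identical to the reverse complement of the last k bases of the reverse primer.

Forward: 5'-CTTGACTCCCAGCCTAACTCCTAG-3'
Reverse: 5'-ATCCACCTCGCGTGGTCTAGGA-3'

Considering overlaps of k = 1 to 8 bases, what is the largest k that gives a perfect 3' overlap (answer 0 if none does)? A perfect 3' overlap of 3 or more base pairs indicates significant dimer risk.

Longest perfect overlap: 6 complementary base pairs; significant dimer risk (threshold 3).

Last 8 bases (5'→3') — forward …ACTCCTAG, reverse …GTCTAGGA.
Reverse complement of the reverse primer's last 8 bases: TCCTAGAC; its first k bases are the reverse complement of the reverse primer's last k bases, so a perfect k-base overlap needs the forward primer's last k bases to equal them.
Comparing (forward last k vs required): k=1: G vs T ✗; k=2: AG vs TC ✗; k=3: TAG vs TCC ✗; k=4: CTAG vs TCCT ✗; k=5: CCTAG vs TCCTA ✗; k=6: TCCTAG vs TCCTAG ✓; k=7: CTCCTAG vs TCCTAGA ✗; k=8: ACTCCTAG vs TCCTAGAC ✗.
Only k = 6 is perfect, so the longest perfect 3' overlap is 6.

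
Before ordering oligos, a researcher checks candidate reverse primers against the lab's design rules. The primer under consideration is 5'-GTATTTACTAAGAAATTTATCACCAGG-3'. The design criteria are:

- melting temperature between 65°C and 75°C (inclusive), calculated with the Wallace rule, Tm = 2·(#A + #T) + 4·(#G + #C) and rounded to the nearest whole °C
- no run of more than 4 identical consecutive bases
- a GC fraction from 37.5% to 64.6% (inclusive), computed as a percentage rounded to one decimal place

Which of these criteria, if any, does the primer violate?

Base counts: A=10, T=9, G=4, C=4 (length 27).
Tm: Tm = 2·19 + 4·8 = 70°C ✓
homopolymer run: longest run = 3 ✓
GC content: GC 8/27 = 29.6%, outside 37.5–64.6% ✗

Fails: GC content.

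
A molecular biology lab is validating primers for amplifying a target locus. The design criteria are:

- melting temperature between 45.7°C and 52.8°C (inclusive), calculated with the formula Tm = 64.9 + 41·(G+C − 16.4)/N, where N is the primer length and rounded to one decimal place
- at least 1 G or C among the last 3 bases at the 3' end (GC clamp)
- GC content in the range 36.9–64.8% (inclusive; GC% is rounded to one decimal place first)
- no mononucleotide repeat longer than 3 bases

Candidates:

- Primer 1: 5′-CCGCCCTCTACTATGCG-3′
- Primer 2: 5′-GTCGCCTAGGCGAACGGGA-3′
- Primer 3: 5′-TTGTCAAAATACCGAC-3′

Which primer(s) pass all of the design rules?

Primer 1 (17 nt, A=2 T=4 G=3 C=8): Tm = 64.9 + 41·(11 − 16.4)/17 = 51.9°C ✓; 3' end GCG has 3 G/C ✓; GC 11/17 = 64.7% ✓; longest run = 3 ✓ — passes.
Primer 2 (19 nt, A=4 T=2 G=8 C=5): Tm = 64.9 + 41·(13 − 16.4)/19 = 57.6°C, outside 45.7–52.8°C ✗; 3' end GGA has 2 G/C ✓; GC 13/19 = 68.4%, outside 36.9–64.8% ✗; longest run = 3 ✓ — fails.
Primer 3 (16 nt, A=6 T=4 G=2 C=4): Tm = 64.9 + 41·(6 − 16.4)/16 = 38.3°C, outside 45.7–52.8°C ✗; 3' end GAC has 2 G/C ✓; GC 6/16 = 37.5% ✓; longest run = 4, exceeds 3 ✗ — fails.

Primer 1 only.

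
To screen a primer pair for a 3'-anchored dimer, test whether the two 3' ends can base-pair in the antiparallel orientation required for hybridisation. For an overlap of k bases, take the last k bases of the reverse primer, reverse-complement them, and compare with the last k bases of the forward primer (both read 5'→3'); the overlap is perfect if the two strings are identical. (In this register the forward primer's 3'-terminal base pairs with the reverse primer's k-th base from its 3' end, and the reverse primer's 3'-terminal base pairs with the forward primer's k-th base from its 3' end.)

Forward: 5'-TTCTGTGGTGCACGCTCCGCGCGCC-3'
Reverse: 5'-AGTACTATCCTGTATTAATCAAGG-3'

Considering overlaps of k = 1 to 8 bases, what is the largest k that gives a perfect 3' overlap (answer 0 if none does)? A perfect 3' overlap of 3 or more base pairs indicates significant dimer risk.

Longest perfect overlap: 2 complementary base pairs; below the dimer-risk threshold (threshold 3).

Last 8 bases (5'→3') — forward …CGCGCGCC, reverse …AATCAAGG.
Reverse complement of the reverse primer's last 8 bases: CCTTGATT; its first k bases are the reverse complement of the reverse primer's last k bases, so a perfect k-base overlap needs the forward primer's last k bases to equal them.
Comparing (forward last k vs required): k=1: C vs C ✓; k=2: CC vs CC ✓; k=3: GCC vs CCT ✗; k=4: CGCC vs CCTT ✗; k=5: GCGCC vs CCTTG ✗; k=6: CGCGCC vs CCTTGA ✗; k=7: GCGCGCC vs CCTTGAT ✗; k=8: CGCGCGCC vs CCTTGATT ✗.
Perfect overlaps at k = 1, 2; the largest is 2.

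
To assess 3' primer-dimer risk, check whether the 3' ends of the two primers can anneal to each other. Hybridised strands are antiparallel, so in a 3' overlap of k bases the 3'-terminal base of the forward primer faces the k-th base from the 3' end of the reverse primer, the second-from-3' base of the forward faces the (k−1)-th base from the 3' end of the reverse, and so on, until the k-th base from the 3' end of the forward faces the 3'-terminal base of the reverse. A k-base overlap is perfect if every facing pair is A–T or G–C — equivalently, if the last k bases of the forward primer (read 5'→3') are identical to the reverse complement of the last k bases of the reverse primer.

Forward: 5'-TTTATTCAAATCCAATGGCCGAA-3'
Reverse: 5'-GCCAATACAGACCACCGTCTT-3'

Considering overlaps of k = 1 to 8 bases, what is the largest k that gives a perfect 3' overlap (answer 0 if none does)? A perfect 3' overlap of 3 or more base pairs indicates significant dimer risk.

Last 8 bases (5'→3') — forward …TGGCCGAA, reverse …ACCGTCTT.
Reverse complement of the reverse primer's last 8 bases: AAGACGGT; its first k bases are the reverse complement of the reverse primer's last k bases, so a perfect k-base overlap needs the forward primer's last k bases to equal them.
Comparing (forward last k vs required): k=1: A vs A ✓; k=2: AA vs AA ✓; k=3: GAA vs AAG ✗; k=4: CGAA vs AAGA ✗; k=5: CCGAA vs AAGAC ✗; k=6: GCCGAA vs AAGACG ✗; k=7: GGCCGAA vs AAGACGG ✗; k=8: TGGCCGAA vs AAGACGGT ✗.
Perfect overlaps at k = 1, 2; the largest is 2.

Longest perfect overlap: 2 complementary base pairs; below the dimer-risk threshold (threshold 3).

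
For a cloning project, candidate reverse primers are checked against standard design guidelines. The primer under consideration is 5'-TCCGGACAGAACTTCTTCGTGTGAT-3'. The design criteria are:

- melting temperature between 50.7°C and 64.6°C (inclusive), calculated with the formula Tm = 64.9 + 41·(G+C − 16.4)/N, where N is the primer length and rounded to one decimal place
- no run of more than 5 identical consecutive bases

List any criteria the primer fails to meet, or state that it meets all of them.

Meets all criteria.

Base counts: A=5, T=8, G=6, C=6 (length 25).
Tm: Tm = 64.9 + 41·(12 − 16.4)/25 = 57.7°C ✓
homopolymer run: longest run = 2 ✓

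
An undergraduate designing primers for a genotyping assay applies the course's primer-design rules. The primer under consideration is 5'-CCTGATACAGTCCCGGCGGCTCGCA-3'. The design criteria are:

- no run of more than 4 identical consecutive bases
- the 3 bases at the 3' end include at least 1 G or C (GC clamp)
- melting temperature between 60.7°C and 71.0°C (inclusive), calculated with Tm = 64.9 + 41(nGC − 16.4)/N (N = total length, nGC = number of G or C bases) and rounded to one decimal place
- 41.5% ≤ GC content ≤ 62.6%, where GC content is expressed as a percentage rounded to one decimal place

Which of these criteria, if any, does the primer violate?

Fails: GC content.

Base counts: A=4, T=4, G=7, C=10 (length 25).
homopolymer run: longest run = 3 ✓
GC clamp: 3' end GCA has 2 G/C ✓
Tm: Tm = 64.9 + 41·(17 − 16.4)/25 = 65.9°C ✓
GC content: GC 17/25 = 68.0%, outside 41.5–62.6% ✗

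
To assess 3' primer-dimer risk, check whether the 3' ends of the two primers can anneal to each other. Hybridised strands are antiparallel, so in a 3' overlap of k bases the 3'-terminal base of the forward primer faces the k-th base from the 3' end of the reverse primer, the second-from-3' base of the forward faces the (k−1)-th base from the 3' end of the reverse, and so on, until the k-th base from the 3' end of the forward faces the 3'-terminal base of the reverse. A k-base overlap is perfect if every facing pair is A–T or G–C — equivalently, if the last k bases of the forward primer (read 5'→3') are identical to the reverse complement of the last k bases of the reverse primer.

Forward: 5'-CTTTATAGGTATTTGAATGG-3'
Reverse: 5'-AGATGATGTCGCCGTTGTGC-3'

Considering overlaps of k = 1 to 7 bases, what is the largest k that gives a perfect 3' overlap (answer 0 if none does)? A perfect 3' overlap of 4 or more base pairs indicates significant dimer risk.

Last 7 bases (5'→3') — forward …TGAATGG, reverse …GTTGTGC.
Reverse complement of the reverse primer's last 7 bases: GCACAAC; its first k bases are the reverse complement of the reverse primer's last k bases, so a perfect k-base overlap needs the forward primer's last k bases to equal them.
Comparing (forward last k vs required): k=1: G vs G ✓; k=2: GG vs GC ✗; k=3: TGG vs GCA ✗; k=4: ATGG vs GCAC ✗; k=5: AATGG vs GCACA ✗; k=6: GAATGG vs GCACAA ✗; k=7: TGAATGG vs GCACAAC ✗.
Only k = 1 is perfect, so the longest perfect 3' overlap is 1.

Longest perfect overlap: 1 complementary base pair; below the dimer-risk threshold (threshold 4).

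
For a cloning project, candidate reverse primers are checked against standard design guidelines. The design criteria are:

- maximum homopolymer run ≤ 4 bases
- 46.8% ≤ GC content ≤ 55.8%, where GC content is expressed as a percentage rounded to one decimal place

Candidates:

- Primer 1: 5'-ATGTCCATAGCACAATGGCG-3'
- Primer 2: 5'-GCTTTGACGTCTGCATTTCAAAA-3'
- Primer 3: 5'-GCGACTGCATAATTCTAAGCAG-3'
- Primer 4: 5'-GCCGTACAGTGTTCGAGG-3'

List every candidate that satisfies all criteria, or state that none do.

Primer 1 only.

Primer 1 (20 nt, A=6 T=4 G=5 C=5): longest run = 2 ✓; GC 10/20 = 50.0% ✓ — passes.
Primer 2 (23 nt, A=6 T=8 G=4 C=5): longest run = 4 ✓; GC 9/23 = 39.1%, outside 46.8–55.8% ✗ — fails.
Primer 3 (22 nt, A=7 T=5 G=5 C=5): longest run = 2 ✓; GC 10/22 = 45.5%, outside 46.8–55.8% ✗ — fails.
Primer 4 (18 nt, A=3 T=4 G=7 C=4): longest run = 2 ✓; GC 11/18 = 61.1%, outside 46.8–55.8% ✗ — fails.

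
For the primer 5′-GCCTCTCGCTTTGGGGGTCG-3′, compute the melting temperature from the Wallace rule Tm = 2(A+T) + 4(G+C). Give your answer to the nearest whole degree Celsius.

68°C

Base counts: A=0, T=6, G=8, C=6 (length 20).
Tm = 2·(0+6) + 4·(8+6) = 2·6 + 4·14 = 12 + 56 = 68°C.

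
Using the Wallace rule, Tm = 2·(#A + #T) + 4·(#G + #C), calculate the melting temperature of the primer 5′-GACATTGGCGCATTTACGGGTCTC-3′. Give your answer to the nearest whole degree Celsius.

74°C

Base counts: A=4, T=7, G=7, C=6 (length 24).
Tm = 2·(4+7) + 4·(7+6) = 2·11 + 4·13 = 22 + 52 = 74°C.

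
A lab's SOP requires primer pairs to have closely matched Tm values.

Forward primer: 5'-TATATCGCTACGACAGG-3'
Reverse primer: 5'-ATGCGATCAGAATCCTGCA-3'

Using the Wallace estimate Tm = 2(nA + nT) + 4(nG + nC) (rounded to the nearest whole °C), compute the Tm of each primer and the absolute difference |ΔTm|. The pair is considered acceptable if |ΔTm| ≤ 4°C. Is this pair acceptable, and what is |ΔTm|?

|ΔTm| = 6°C; the pair is not acceptable.

Forward: A=5 T=4 G=4 C=4 → Tm = 2·9 + 4·8 = 50°C.
Reverse: A=6 T=4 G=4 C=5 → Tm = 2·10 + 4·9 = 56°C.
|ΔTm| = |50 − 56| = 6°C, > 4°C.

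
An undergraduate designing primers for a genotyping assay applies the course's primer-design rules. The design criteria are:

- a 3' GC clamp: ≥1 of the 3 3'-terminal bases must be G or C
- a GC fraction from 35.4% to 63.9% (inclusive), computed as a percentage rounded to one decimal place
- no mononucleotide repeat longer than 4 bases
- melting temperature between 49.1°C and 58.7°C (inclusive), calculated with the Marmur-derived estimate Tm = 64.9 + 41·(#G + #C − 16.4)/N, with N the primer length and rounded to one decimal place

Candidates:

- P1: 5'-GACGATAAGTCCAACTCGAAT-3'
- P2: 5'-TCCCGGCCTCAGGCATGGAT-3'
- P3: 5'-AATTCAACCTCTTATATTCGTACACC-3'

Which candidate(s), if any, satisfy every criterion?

None of the candidates satisfy all criteria.

P1 (21 nt, A=8 T=4 G=4 C=5): 3' end AAT has 0 G/C, need ≥1 ✗; GC 9/21 = 42.9% ✓; longest run = 2 ✓; Tm = 64.9 + 41·(9 − 16.4)/21 = 50.5°C ✓ — fails.
P2 (20 nt, A=3 T=4 G=6 C=7): 3' end GAT has 1 G/C ✓; GC 13/20 = 65.0%, outside 35.4–63.9% ✗; longest run = 3 ✓; Tm = 64.9 + 41·(13 − 16.4)/20 = 57.9°C ✓ — fails.
P3 (26 nt, A=8 T=9 G=1 C=8): 3' end ACC has 2 G/C ✓; GC 9/26 = 34.6%, outside 35.4–63.9% ✗; longest run = 2 ✓; Tm = 64.9 + 41·(9 − 16.4)/26 = 53.2°C ✓ — fails.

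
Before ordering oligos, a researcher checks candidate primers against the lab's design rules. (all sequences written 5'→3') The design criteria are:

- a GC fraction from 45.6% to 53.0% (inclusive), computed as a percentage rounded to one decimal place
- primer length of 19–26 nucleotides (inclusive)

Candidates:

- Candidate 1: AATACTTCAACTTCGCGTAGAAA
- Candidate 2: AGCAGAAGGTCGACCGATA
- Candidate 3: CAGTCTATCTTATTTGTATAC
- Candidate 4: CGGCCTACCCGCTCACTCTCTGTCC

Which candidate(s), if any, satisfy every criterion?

Candidate 1 (23 nt, A=9 T=6 G=3 C=5): GC 8/23 = 34.8%, outside 45.6–53.0% ✗; length 23 ✓ — fails.
Candidate 2 (19 nt, A=7 T=2 G=6 C=4): GC 10/19 = 52.6% ✓; length 19 ✓ — passes.
Candidate 3 (21 nt, A=5 T=10 G=2 C=4): GC 6/21 = 28.6%, outside 45.6–53.0% ✗; length 21 ✓ — fails.
Candidate 4 (25 nt, A=2 T=6 G=4 C=13): GC 17/25 = 68.0%, outside 45.6–53.0% ✗; length 25 ✓ — fails.

Candidate 2 only.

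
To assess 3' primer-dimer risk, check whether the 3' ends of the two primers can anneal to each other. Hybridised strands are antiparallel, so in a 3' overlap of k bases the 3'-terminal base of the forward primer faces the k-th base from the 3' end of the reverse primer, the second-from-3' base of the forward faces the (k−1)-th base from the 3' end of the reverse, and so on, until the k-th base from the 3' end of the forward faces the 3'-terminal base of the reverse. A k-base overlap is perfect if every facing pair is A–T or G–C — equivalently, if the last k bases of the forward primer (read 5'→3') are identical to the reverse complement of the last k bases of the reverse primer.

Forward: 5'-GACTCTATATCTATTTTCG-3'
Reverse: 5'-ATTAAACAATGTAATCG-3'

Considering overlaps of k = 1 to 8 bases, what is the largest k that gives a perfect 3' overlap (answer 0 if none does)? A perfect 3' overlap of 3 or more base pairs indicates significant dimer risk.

Longest perfect overlap: 2 complementary base pairs; below the dimer-risk threshold (threshold 3).

Last 8 bases (5'→3') — forward …TATTTTCG, reverse …TGTAATCG.
Reverse complement of the reverse primer's last 8 bases: CGATTACA; its first k bases are the reverse complement of the reverse primer's last k bases, so a perfect k-base overlap needs the forward primer's last k bases to equal them.
Comparing (forward last k vs required): k=1: G vs C ✗; k=2: CG vs CG ✓; k=3: TCG vs CGA ✗; k=4: TTCG vs CGAT ✗; k=5: TTTCG vs CGATT ✗; k=6: TTTTCG vs CGATTA ✗; k=7: ATTTTCG vs CGATTAC ✗; k=8: TATTTTCG vs CGATTACA ✗.
Only k = 2 is perfect, so the longest perfect 3' overlap is 2.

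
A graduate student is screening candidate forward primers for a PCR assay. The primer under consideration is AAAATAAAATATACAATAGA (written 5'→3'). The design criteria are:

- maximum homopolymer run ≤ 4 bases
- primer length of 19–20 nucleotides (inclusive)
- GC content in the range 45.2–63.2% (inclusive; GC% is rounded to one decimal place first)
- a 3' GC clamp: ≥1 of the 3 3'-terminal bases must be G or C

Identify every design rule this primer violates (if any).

Base counts: A=14, T=4, G=1, C=1 (length 20).
homopolymer run: longest run = 4 ✓
length: length 20 ✓
GC content: GC 2/20 = 10.0%, outside 45.2–63.2% ✗
GC clamp: 3' end AGA has 1 G/C ✓

Fails: GC content.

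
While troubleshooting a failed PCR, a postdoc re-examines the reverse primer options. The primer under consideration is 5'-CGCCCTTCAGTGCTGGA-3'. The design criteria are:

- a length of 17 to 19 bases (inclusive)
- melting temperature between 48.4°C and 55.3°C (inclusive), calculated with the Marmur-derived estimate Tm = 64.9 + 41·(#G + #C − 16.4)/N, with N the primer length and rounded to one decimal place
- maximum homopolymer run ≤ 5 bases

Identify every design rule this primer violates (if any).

Base counts: A=2, T=4, G=5, C=6 (length 17).
length: length 17 ✓
Tm: Tm = 64.9 + 41·(11 − 16.4)/17 = 51.9°C ✓
homopolymer run: longest run = 3 ✓

Meets all criteria.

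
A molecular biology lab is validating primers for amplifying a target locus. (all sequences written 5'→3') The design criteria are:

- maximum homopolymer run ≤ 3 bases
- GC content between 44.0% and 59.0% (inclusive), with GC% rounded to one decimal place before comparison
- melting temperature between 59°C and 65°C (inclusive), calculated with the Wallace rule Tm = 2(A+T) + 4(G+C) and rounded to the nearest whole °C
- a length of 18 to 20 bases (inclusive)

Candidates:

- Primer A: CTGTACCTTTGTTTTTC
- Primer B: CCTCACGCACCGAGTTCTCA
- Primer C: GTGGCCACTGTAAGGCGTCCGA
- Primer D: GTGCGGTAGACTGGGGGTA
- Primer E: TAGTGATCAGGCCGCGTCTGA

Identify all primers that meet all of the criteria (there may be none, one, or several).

Primer A (17 nt, A=1 T=10 G=2 C=4): longest run = 5, exceeds 3 ✗; GC 6/17 = 35.3%, outside 44.0–59.0% ✗; Tm = 2·11 + 4·6 = 46°C, outside 59–65°C ✗; length 17, outside 18–20 ✗ — fails.
Primer B (20 nt, A=4 T=4 G=3 C=9): longest run = 2 ✓; GC 12/20 = 60.0%, outside 44.0–59.0% ✗; Tm = 2·8 + 4·12 = 64°C ✓; length 20 ✓ — fails.
Primer C (22 nt, A=4 T=4 G=8 C=6): longest run = 2 ✓; GC 14/22 = 63.6%, outside 44.0–59.0% ✗; Tm = 2·8 + 4·14 = 72°C, outside 59–65°C ✗; length 22, outside 18–20 ✗ — fails.
Primer D (19 nt, A=3 T=4 G=10 C=2): longest run = 5, exceeds 3 ✗; GC 12/19 = 63.2%, outside 44.0–59.0% ✗; Tm = 2·7 + 4·12 = 62°C ✓; length 19 ✓ — fails.
Primer E (21 nt, A=4 T=5 G=7 C=5): longest run = 2 ✓; GC 12/21 = 57.1% ✓; Tm = 2·9 + 4·12 = 66°C, outside 59–65°C ✗; length 21, outside 18–20 ✗ — fails.

None of the candidates satisfy all criteria.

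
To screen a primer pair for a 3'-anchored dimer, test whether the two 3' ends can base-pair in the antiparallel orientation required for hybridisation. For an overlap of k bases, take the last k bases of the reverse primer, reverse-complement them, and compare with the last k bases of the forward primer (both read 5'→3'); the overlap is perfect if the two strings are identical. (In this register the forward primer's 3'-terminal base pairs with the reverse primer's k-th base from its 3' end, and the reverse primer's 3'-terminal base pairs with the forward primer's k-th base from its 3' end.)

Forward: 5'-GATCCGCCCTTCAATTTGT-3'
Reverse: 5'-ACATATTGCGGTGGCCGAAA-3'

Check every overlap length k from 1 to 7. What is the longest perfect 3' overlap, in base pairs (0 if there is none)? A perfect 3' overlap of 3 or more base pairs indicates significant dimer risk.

Last 7 bases (5'→3') — forward …AATTTGT, reverse …GCCGAAA.
Reverse complement of the reverse primer's last 7 bases: TTTCGGC; its first k bases are the reverse complement of the reverse primer's last k bases, so a perfect k-base overlap needs the forward primer's last k bases to equal them.
Comparing (forward last k vs required): k=1: T vs T ✓; k=2: GT vs TT ✗; k=3: TGT vs TTT ✗; k=4: TTGT vs TTTC ✗; k=5: TTTGT vs TTTCG ✗; k=6: ATTTGT vs TTTCGG ✗; k=7: AATTTGT vs TTTCGGC ✗.
Only k = 1 is perfect, so the longest perfect 3' overlap is 1.

Longest perfect overlap: 1 complementary base pair; below the dimer-risk threshold (threshold 3).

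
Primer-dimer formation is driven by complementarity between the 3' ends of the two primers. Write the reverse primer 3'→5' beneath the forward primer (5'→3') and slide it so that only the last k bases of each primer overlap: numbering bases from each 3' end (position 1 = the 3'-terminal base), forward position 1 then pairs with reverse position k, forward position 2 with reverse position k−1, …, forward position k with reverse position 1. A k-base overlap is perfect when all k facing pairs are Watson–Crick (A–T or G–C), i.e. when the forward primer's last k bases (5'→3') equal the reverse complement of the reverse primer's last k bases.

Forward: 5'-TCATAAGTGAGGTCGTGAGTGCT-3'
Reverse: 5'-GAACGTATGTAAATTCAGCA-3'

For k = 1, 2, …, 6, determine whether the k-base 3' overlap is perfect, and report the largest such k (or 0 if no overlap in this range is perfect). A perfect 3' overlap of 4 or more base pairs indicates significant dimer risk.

Longest perfect overlap: 4 complementary base pairs; significant dimer risk (threshold 4).

Last 6 bases (5'→3') — forward …AGTGCT, reverse …TCAGCA.
Reverse complement of the reverse primer's last 6 bases: TGCTGA; its first k bases are the reverse complement of the reverse primer's last k bases, so a perfect k-base overlap needs the forward primer's last k bases to equal them.
Comparing (forward last k vs required): k=1: T vs T ✓; k=2: CT vs TG ✗; k=3: GCT vs TGC ✗; k=4: TGCT vs TGCT ✓; k=5: GTGCT vs TGCTG ✗; k=6: AGTGCT vs TGCTGA ✗.
Perfect overlaps at k = 1, 4; the largest is 4.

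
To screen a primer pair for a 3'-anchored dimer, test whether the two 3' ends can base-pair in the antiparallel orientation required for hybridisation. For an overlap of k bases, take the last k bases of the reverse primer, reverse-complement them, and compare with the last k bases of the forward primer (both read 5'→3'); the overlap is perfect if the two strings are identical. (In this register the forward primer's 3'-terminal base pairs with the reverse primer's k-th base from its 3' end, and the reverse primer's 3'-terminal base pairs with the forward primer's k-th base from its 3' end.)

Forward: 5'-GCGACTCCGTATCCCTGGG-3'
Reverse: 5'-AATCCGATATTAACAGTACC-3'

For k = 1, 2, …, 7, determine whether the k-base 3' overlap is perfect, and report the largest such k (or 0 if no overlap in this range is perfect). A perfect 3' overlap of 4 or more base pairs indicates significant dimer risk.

Longest perfect overlap: 2 complementary base pairs; below the dimer-risk threshold (threshold 4).

Last 7 bases (5'→3') — forward …CCCTGGG, reverse …CAGTACC.
Reverse complement of the reverse primer's last 7 bases: GGTACTG; its first k bases are the reverse complement of the reverse primer's last k bases, so a perfect k-base overlap needs the forward primer's last k bases to equal them.
Comparing (forward last k vs required): k=1: G vs G ✓; k=2: GG vs GG ✓; k=3: GGG vs GGT ✗; k=4: TGGG vs GGTA ✗; k=5: CTGGG vs GGTAC ✗; k=6: CCTGGG vs GGTACT ✗; k=7: CCCTGGG vs GGTACTG ✗.
Perfect overlaps at k = 1, 2; the largest is 2.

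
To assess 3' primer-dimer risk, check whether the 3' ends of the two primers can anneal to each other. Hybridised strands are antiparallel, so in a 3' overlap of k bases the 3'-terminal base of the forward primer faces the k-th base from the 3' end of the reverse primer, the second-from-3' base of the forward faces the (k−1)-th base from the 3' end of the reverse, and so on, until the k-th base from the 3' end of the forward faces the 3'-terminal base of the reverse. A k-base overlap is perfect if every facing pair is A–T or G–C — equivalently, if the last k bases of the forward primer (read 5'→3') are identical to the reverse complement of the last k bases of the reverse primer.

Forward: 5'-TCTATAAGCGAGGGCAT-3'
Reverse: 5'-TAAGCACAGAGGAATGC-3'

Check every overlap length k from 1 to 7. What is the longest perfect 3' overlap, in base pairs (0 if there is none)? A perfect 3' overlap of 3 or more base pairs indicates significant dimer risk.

Last 7 bases (5'→3') — forward …AGGGCAT, reverse …GGAATGC.
Reverse complement of the reverse primer's last 7 bases: GCATTCC; its first k bases are the reverse complement of the reverse primer's last k bases, so a perfect k-base overlap needs the forward primer's last k bases to equal them.
Comparing (forward last k vs required): k=1: T vs G ✗; k=2: AT vs GC ✗; k=3: CAT vs GCA ✗; k=4: GCAT vs GCAT ✓; k=5: GGCAT vs GCATT ✗; k=6: GGGCAT vs GCATTC ✗; k=7: AGGGCAT vs GCATTCC ✗.
Only k = 4 is perfect, so the longest perfect 3' overlap is 4.

Longest perfect overlap: 4 complementary base pairs; significant dimer risk (threshold 3).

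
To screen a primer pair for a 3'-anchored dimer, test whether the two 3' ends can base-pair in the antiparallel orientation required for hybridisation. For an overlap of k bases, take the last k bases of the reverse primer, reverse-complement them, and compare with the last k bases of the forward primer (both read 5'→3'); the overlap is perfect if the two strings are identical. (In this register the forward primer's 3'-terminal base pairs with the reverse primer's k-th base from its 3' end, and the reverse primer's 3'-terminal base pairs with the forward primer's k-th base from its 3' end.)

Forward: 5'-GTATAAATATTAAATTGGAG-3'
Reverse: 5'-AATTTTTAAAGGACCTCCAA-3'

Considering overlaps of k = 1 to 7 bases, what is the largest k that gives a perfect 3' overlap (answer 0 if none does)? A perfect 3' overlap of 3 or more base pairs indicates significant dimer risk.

Longest perfect overlap: 6 complementary base pairs; significant dimer risk (threshold 3).

Last 7 bases (5'→3') — forward …ATTGGAG, reverse …CCTCCAA.
Reverse complement of the reverse primer's last 7 bases: TTGGAGG; its first k bases are the reverse complement of the reverse primer's last k bases, so a perfect k-base overlap needs the forward primer's last k bases to equal them.
Comparing (forward last k vs required): k=1: G vs T ✗; k=2: AG vs TT ✗; k=3: GAG vs TTG ✗; k=4: GGAG vs TTGG ✗; k=5: TGGAG vs TTGGA ✗; k=6: TTGGAG vs TTGGAG ✓; k=7: ATTGGAG vs TTGGAGG ✗.
Only k = 6 is perfect, so the longest perfect 3' overlap is 6.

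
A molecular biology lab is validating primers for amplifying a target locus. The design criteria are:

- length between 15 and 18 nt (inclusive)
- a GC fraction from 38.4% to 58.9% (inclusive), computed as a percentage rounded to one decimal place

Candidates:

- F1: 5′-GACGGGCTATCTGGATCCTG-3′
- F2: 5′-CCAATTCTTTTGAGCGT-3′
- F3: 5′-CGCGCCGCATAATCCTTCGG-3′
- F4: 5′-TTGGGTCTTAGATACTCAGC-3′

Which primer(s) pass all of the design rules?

F1 (20 nt, A=3 T=5 G=7 C=5): length 20, outside 15–18 ✗; GC 12/20 = 60.0%, outside 38.4–58.9% ✗ — fails.
F2 (17 nt, A=3 T=7 G=3 C=4): length 17 ✓; GC 7/17 = 41.2% ✓ — passes.
F3 (20 nt, A=3 T=4 G=5 C=8): length 20, outside 15–18 ✗; GC 13/20 = 65.0%, outside 38.4–58.9% ✗ — fails.
F4 (20 nt, A=4 T=7 G=5 C=4): length 20, outside 15–18 ✗; GC 9/20 = 45.0% ✓ — fails.

F2 only.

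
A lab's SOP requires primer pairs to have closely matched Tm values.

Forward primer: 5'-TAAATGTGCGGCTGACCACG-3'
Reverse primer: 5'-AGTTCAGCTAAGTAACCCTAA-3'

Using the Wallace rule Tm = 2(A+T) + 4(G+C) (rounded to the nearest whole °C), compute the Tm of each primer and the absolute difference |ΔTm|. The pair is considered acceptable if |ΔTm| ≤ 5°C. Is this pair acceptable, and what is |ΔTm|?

Forward: A=5 T=4 G=6 C=5 → Tm = 2·9 + 4·11 = 62°C.
Reverse: A=8 T=5 G=3 C=5 → Tm = 2·13 + 4·8 = 58°C.
|ΔTm| = |62 − 58| = 4°C, ≤ 5°C.

|ΔTm| = 4°C; the pair is acceptable.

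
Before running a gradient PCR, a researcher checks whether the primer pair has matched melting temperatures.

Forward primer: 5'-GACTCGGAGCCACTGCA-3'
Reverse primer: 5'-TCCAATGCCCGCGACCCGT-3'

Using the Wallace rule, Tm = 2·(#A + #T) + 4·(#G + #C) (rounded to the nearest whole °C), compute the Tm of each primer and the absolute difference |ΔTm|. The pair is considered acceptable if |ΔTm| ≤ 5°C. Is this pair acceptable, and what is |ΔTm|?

Forward: A=4 T=2 G=5 C=6 → Tm = 2·6 + 4·11 = 56°C.
Reverse: A=3 T=3 G=4 C=9 → Tm = 2·6 + 4·13 = 64°C.
|ΔTm| = |56 − 64| = 8°C, > 5°C.

|ΔTm| = 8°C; the pair is not acceptable.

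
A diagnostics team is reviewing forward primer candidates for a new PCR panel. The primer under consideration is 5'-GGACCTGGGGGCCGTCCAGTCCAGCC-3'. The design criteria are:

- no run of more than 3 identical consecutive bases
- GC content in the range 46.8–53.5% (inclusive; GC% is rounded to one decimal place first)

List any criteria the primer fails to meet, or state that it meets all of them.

Base counts: A=3, T=3, G=10, C=10 (length 26).
homopolymer run: longest run = 5, exceeds 3 ✗
GC content: GC 20/26 = 76.9%, outside 46.8–53.5% ✗

Fails: homopolymer run, GC content.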